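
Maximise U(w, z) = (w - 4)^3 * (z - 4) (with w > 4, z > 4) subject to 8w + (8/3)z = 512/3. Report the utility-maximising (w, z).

MU_w = 3·(w−4)^2·(z−4), MU_z = (w−4)^3.
MRS = (3/1)·(z−4)/(w−4).
Tangency: set MRS = p_w/p_z = 8/(8/3) = 3.
So (3/1)·(z − 4)/(w − 4) = 3, i.e. (z − 4) = (w − 4).
Rewrite the budget in excess-of-subsistence terms: 8·(w − 4) + (8/3)·(z − 4) = 512/3 − 8·4 − (8/3)·4 = 128.
Substituting, (32/3)·(w − 4) = 128, so w − 4 = 12 and w* = 16.
Then z − 4 = 12, so z* = 16.

w* = 16, z* = 16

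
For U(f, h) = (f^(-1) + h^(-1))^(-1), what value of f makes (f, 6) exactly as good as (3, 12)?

f = 4

U depends on (f, h) only through S = f^(-1) + h^(-1), so equal utility means equal S. At (3, 12): S = 5/12.
With h = 6: 6^(-1) = 1/6, so f^(-1) = 5/12 − 1/6 = 0.25.
Hence f = 1/0.25 = 4.
Check: U(4, 6) = 2.4.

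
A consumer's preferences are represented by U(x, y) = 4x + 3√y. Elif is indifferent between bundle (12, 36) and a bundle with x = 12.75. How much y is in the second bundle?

y = 25

U(12, 36) = 66.
Set U(12.75, y) = 66 and solve.
With x = 12.75: 3√y = 66 − 4·12.75 = 15, so √y = 5 and y = 25.
Check: U(12.75, 25) = 66.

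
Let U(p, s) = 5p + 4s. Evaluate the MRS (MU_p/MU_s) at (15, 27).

MRS = 1.25

MU_p = 5, MU_s = 4, so MRS = 5/4 = 1.25 at every bundle.
At (15, 27): MRS = 1.25.
That is, one extra unit of p is worth 1.25 units of s at the margin.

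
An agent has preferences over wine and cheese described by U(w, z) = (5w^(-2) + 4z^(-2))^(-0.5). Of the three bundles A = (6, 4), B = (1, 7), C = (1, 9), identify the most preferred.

Evaluate utility at each bundle:
U(A) = 1.604.
U(B) = 0.444.
U(C) = 0.445.
Highest utility is A, so A ≻ C ≻ B.

Bundle A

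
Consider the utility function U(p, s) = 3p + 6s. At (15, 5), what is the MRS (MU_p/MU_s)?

MRS = 0.5

MU_p = 3, MU_s = 6, so MRS = 3/6 = 0.5 at every bundle.
At (15, 5): MRS = 0.5.
The indifference curve has slope −0.5 at this bundle.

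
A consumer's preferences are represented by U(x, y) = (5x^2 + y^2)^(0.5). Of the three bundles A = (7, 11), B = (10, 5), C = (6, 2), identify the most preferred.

Evaluate utility at each bundle:
U(A) = 19.131.
U(B) = 22.913.
U(C) = 13.565.
Highest utility is B, so B ≻ A ≻ C.

Bundle B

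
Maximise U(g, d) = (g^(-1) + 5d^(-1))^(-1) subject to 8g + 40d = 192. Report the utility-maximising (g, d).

For CES with ρ = -1, MRS = (1/5)·(d/g)^2.
Tangency: set MRS = p_g/p_d = 8/40 = 0.2.
So (d/g)^2 = 1; taking the square root, d/g = 1, i.e. d = g.
Substitute into the budget 8·g + 40·d = 192: 48·g = 192, so g* = 4 and d* = 4.

g* = 4, d* = 4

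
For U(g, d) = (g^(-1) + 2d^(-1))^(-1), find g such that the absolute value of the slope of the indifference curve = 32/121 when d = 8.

g = 11

For CES with ρ = -1, MRS = (1/2)·(d/g)^2.
Setting (1/2)·(8/g)^2 = 32/121 gives (8/g)^2 = 64/121, so 8/g = 8/11 and g = 11.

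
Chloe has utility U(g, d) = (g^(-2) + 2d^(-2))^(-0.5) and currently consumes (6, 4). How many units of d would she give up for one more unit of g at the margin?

For CES with ρ = -2, MRS = (1/2)·(d/g)^3.
At (6, 4): MRS = 4/27.
The indifference curve has slope −4/27 at this bundle.

MRS = 4/27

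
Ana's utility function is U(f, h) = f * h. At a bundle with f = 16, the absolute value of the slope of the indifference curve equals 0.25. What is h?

MU_f = h and MU_h = f.
MRS = MU_f/MU_h = h/f.
Substitute f = 16: MRS = h/16. Setting h/16 = 0.25 gives h = 0.25·16 = 4.

h = 4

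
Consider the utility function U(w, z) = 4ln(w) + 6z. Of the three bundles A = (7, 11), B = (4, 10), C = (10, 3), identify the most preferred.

Bundle A

Evaluate utility at each bundle:
U(A) = 73.784.
U(B) = 65.545.
U(C) = 27.210.
Highest utility is A, so A ≻ B ≻ C.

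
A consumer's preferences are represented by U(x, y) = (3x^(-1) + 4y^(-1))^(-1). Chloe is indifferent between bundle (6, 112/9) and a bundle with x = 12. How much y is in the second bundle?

y = 7

U depends on (x, y) only through S = 3x^(-1) + 4y^(-1), so equal utility means equal S. At (6, 112/9): S = 23/28.
With x = 12: 3·12^(-1) = 0.25, so 4y^(-1) = 23/28 − 0.25 = 4/7, i.e. y^(-1) = 1/7.
Hence y = 1/(1/7) = 7.
Check: U(12, 7) = 1.2174.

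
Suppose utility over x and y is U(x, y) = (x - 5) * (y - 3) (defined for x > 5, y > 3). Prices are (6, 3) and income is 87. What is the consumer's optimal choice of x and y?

x* = 9, y* = 11

MU_x = (y−3), MU_y = (x−5).
MRS = (y−3)/(x−5).
Tangency: set MRS = p_x/p_y = 6/3 = 2.
So (y − 3)/(x − 5) = 2, i.e. (y − 3) = 2·(x − 5).
Rewrite the budget in excess-of-subsistence terms: 6·(x − 5) + 3·(y − 3) = 87 − 6·5 − 3·3 = 48.
Substituting, 12·(x − 5) = 48, so x − 5 = 4 and x* = 9.
Then y − 3 = 2·4 = 8, so y* = 11.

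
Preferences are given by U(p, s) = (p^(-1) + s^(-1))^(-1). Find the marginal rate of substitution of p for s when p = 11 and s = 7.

MRS = 49/121

For CES with ρ = -1, MRS = (s/p)^2.
At (11, 7): MRS = 49/121.
That is, one extra unit of p is worth 49/121 units of s at the margin.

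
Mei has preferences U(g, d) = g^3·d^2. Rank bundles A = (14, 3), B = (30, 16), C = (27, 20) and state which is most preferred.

Bundle C

Evaluate utility at each bundle:
U(A) = 24696.
U(B) = 6912000.
U(C) = 7873200.
Highest utility is C, so C ≻ B ≻ A.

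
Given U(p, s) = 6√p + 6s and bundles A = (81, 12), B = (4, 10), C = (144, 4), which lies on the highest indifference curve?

Evaluate utility at each bundle:
U(A) = 126.000.
U(B) = 72.000.
U(C) = 96.000.
Highest utility is A, so A ≻ C ≻ B.

Bundle A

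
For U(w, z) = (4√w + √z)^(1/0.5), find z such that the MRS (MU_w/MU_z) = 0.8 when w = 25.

For CES with ρ = 0.5, MRS = (4/1)·√(z/w).
Setting (4/1)·√(z/25) = 0.8 gives √(z/25) = 0.2, so z/25 = 1/25 and z = 1.

z = 1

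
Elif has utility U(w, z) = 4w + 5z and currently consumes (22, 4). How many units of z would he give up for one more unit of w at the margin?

MU_w = 4, MU_z = 5, so MRS = 4/5 = 0.8 at every bundle.
At (22, 4): MRS = 0.8.
So at (22, 4) the consumer would give up 0.8 units of z for one more unit of w.

MRS = 0.8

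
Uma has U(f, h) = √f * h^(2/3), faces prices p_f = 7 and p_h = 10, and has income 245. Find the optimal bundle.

f* = 15, h* = 14

MU_f = 0.5·f^(-0.5)·h^(2/3) and MU_h = 2/3·√f·h^(-1/3).
MRS = MU_f/MU_h = (0.75)·h/f.
Tangency: set MRS = p_f/p_h = 7/10 = 0.7.
So (0.75)·h/f = 0.7, i.e. h = (14/15)·f.
Substitute into the budget 7·f + 10·h = 245: (49/3)·f = 245, so f* = 15.
Then h* = (14/15)·15 = 14.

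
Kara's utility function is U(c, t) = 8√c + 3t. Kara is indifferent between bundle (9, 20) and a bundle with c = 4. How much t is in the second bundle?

U(9, 20) = 84.
Set U(4, t) = 84 and solve.
With c = 4: √4 = 2, so 3t = 84 − 8·2 = 68 and t = 68/3.
Check: U(4, 68/3) = 84.

t = 68/3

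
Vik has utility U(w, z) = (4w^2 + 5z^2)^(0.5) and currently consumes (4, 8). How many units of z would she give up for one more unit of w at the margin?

MRS = 0.4

For CES with ρ = 2, MRS = (4/5)·(z/w)^(-1).
At (4, 8): MRS = 0.4.
The indifference curve has slope −0.4 at this bundle.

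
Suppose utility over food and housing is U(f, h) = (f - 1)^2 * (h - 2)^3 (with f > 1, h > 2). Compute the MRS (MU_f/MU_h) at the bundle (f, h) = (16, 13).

MU_f = 2·(f−1)·(h−2)^3, MU_h = 3·(f−1)^2·(h−2)^2.
MRS = (2/3)·(h−2)/(f−1).
At (16, 13): MRS = 22/45.
So at (16, 13) the consumer would give up 22/45 units of h for one more unit of f.

MRS = 22/45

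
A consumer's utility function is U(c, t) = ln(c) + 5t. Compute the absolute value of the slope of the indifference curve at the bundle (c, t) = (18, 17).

MRS = 1/90

MU_c = 1/c, MU_t = 5.
MRS = 1/c ÷ 5.
At (18, 17): MRS = 1/90.
The indifference curve has slope −1/90 at this bundle.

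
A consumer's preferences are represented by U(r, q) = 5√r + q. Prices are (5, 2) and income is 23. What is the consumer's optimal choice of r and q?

r* = 1, q* = 9

MU_r = 5/(2√r), MU_q = 1.
MRS = 5/(2√r) ÷ 1.
Tangency: set MRS = p_r/p_q = 5/2 = 2.5.
MRS depends only on r: 2.5/√r = 2.5 ⇒ √r = 2.5/2.5 = 1 ⇒ r* = 1.
From the budget, 2·q = 23 − 5·1 = 18, so q* = 9.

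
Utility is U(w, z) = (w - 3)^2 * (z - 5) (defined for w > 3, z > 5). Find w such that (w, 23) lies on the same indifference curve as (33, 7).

w = 13

U(33, 7) = 1800.
Set U(w, 23) = 1800 and solve.
With z = 23: (23 − 5) = 18, so (w − 3)^2 = 1800/18 = 100.
Taking the square root (with w > 3): w − 3 = 10, so w = 13.
Check: U(13, 23) = 1800.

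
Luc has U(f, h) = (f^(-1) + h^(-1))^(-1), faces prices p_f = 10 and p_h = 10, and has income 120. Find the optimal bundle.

For CES with ρ = -1, MRS = (h/f)^2.
Tangency: set MRS = p_f/p_h = 10/10 = 1.
So (h/f)^2 = 1; taking the square root, h/f = 1, i.e. h = f.
Substitute into the budget 10·f + 10·h = 120: 20·f = 120, so f* = 6 and h* = 6.

f* = 6, h* = 6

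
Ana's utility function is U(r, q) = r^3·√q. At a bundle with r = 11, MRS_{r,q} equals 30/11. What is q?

q = 5

MU_r = 3·r^2·√q and MU_q = 0.5·r^3·q^(-0.5).
MRS = MU_r/MU_q = (6)·q/r.
Substitute r = 11: MRS = q/(11/6). Setting q/(11/6) = 30/11 gives q = (30/11)·(11/6) = 5.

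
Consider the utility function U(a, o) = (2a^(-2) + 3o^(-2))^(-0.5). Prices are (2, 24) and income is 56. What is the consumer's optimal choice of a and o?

a* = 4, o* = 2

For CES with ρ = -2, MRS = (2/3)·(o/a)^3.
Tangency: set MRS = p_a/p_o = 2/24 = 1/12.
So (o/a)^3 = 0.125; taking the cube root, o/a = 0.5, i.e. o = 0.5·a.
Substitute into the budget 2·a + 24·o = 56: 14·a = 56, so a* = 4 and o* = 0.5·4 = 2.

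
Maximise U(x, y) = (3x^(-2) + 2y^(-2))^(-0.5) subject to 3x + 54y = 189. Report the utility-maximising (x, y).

x* = 9, y* = 3

For CES with ρ = -2, MRS = (3/2)·(y/x)^3.
Tangency: set MRS = p_x/p_y = 3/54 = 1/18.
So (y/x)^3 = 1/27; taking the cube root, y/x = 1/3, i.e. y = (1/3)·x.
Substitute into the budget 3·x + 54·y = 189: 21·x = 189, so x* = 9 and y* = (1/3)·9 = 3.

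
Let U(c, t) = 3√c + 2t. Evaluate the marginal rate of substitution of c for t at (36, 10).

MU_c = 3/(2√c), MU_t = 2.
MRS = 3/(2√c) ÷ 2.
At (36, 10): MRS = 0.125.
The indifference curve has slope −0.125 at this bundle.

MRS = 0.125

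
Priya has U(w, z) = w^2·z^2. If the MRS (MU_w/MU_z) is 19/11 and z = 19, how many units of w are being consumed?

w = 11

MU_w = 2·w·z^2 and MU_z = 2·w^2·z.
MRS = MU_w/MU_z = z/w.
Substitute z = 19: MRS = 19/w. Setting 19/w = 19/11 gives w = 19/(19/11) = 11.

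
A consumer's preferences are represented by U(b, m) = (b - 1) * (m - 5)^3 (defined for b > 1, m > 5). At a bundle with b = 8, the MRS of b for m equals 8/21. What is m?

MU_b = (m−5)^3, MU_m = 3·(b−1)·(m−5)^2.
MRS = (1/3)·(m−5)/(b−1).
Substitute b = 8: MRS = (m − 5)/21. Setting this equal to 8/21 gives m − 5 = (8/21)·21 = 8, so m = 13.

m = 13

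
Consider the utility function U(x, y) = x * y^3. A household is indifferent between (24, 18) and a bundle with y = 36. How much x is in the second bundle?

x = 3

U(24, 18) = 139968.
Set U(x, 36) = 139968 and solve.
With y = 36: 36^3 = 46656, so x = 139968/46656 = 3.
Check: U(3, 36) = 139968.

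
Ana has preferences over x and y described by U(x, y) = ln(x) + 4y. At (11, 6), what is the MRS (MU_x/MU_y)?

MU_x = 1/x, MU_y = 4.
MRS = 1/x ÷ 4.
At (11, 6): MRS = 1/44.
So at (11, 6) the consumer would give up 1/44 units of y for one more unit of x.

MRS = 1/44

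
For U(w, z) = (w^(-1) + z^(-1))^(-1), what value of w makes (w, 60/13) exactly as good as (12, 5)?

w = 15

U depends on (w, z) only through S = w^(-1) + z^(-1), so equal utility means equal S. At (12, 5): S = 17/60.
With z = 60/13: (60/13)^(-1) = 13/60, so w^(-1) = 17/60 − 13/60 = 1/15.
Hence w = 1/(1/15) = 15.
Check: U(15, 60/13) = 3.5294.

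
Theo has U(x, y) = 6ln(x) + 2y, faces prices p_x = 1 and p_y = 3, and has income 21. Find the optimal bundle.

x* = 9, y* = 4

MU_x = 6/x, MU_y = 2.
MRS = 6/x ÷ 2.
Tangency: set MRS = p_x/p_y = 1/3.
MRS depends only on x: 3/x = 1/3 ⇒ x* = 3/(1/3) = 9.
From the budget, 3·y = 21 − 1·9 = 12, so y* = 4.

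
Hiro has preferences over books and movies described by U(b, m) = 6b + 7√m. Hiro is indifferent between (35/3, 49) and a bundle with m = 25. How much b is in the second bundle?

U(35/3, 49) = 119.
Set U(b, 25) = 119 and solve.
With m = 25: √25 = 5, so 6b = 119 − 7·5 = 84 and b = 14.
Check: U(14, 25) = 119.

b = 14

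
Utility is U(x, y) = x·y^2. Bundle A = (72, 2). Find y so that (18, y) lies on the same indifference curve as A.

U(72, 2) = 288.
Set U(18, y) = 288 and solve.
With x = 18: y^2 = 288/18 = 16; taking the square root, y = 4.
Check: U(18, 4) = 288.

y = 4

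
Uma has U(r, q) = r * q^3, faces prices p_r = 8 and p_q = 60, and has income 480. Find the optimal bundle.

MU_r = q^3 and MU_q = 3·r·q^2.
MRS = MU_r/MU_q = (1/3)·q/r.
Tangency: set MRS = p_r/p_q = 8/60 = 2/15.
So (1/3)·q/r = 2/15, i.e. q = 0.4·r.
Substitute into the budget 8·r + 60·q = 480: 32·r = 480, so r* = 15.
Then q* = 0.4·15 = 6.

r* = 15, q* = 6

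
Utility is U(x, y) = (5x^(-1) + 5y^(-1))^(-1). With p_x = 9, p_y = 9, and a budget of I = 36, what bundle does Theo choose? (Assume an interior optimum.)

x* = 2, y* = 2

For CES with ρ = -1, MRS = (y/x)^2.
Tangency: set MRS = p_x/p_y = 9/9 = 1.
So (y/x)^2 = 1; taking the square root, y/x = 1, i.e. y = x.
Substitute into the budget 9·x + 9·y = 36: 18·x = 36, so x* = 2 and y* = 2.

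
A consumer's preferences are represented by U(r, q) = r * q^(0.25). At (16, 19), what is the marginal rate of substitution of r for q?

MRS = 4.75

MU_r = q^(0.25) and MU_q = 0.25·r·q^(-0.75).
MRS = MU_r/MU_q = (4)·q/r.
At (16, 19): MRS = 4.75.
That is, one extra unit of r is worth 4.75 units of q at the margin.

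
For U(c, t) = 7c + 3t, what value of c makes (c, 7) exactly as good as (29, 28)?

c = 38

U(29, 28) = 287.
Set U(c, 7) = 287 and solve.
7c + 3·7 = 287 ⇒ 7c = 266 ⇒ c = 38.
Check: U(38, 7) = 287.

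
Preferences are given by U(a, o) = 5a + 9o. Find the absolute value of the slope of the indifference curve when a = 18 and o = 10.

MRS = 5/9

MU_a = 5, MU_o = 9, so MRS = 5/9 at every bundle.
At (18, 10): MRS = 5/9.
That is, one extra unit of a is worth 5/9 units of o at the margin.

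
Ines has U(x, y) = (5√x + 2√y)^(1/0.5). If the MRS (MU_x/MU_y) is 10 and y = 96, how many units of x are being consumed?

x = 6

For CES with ρ = 0.5, MRS = (5/2)·√(y/x).
Setting (5/2)·√(96/x) = 10 gives √(96/x) = 4, so 96/x = 16 and x = 6.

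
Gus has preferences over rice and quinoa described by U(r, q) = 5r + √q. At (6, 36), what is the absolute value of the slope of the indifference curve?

MU_r = 5, MU_q = 1/(2√q).
MRS = 5 ÷ (1/(2√q)).
At (6, 36): MRS = 60.
That is, one extra unit of r is worth 60 units of q at the margin.

MRS = 60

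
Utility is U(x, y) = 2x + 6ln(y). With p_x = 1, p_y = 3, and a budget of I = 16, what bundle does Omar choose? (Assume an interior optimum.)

MU_x = 2, MU_y = 6/y.
MRS = 2 ÷ (6/y).
Tangency: set MRS = p_x/p_y = 1/3.
MRS depends only on y: (1/3)·y = 1/3 ⇒ y* = (1/3)/(1/3) = 1.
From the budget, 1·x = 16 − 3·1 = 13, so x* = 13.

x* = 13, y* = 1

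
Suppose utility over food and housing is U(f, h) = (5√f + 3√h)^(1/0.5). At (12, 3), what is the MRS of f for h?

MRS = 5/6

For CES with ρ = 0.5, MRS = (5/3)·√(h/f).
At (12, 3): MRS = 5/6.
The indifference curve has slope −5/6 at this bundle.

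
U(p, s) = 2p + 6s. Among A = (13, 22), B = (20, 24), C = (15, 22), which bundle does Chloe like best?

Evaluate utility at each bundle:
U(A) = 158.
U(B) = 184.
U(C) = 162.
Highest utility is B, so B ≻ C ≻ A.

Bundle B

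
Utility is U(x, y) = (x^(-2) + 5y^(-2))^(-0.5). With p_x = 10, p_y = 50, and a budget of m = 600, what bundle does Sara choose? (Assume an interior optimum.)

x* = 10, y* = 10

For CES with ρ = -2, MRS = (1/5)·(y/x)^3.
Tangency: set MRS = p_x/p_y = 10/50 = 0.2.
So (y/x)^3 = 1; taking the cube root, y/x = 1, i.e. y = x.
Substitute into the budget 10·x + 50·y = 600: 60·x = 600, so x* = 10 and y* = 10.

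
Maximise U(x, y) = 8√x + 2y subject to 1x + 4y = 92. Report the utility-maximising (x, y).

x* = 64, y* = 7

MU_x = 8/(2√x), MU_y = 2.
MRS = 8/(2√x) ÷ 2.
Tangency: set MRS = p_x/p_y = 1/4 = 0.25.
MRS depends only on x: 2/√x = 0.25 ⇒ √x = 2/0.25 = 8 ⇒ x* = 64.
From the budget, 4·y = 92 − 1·64 = 28, so y* = 7.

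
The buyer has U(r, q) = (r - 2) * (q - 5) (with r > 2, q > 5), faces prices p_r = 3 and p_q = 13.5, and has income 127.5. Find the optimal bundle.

MU_r = (q−5), MU_q = (r−2).
MRS = (q−5)/(r−2).
Tangency: set MRS = p_r/p_q = 3/13.5 = 2/9.
So (q − 5)/(r − 2) = 2/9, i.e. (q − 5) = (2/9)·(r − 2).
Rewrite the budget in excess-of-subsistence terms: 3·(r − 2) + 13.5·(q − 5) = 127.5 − 3·2 − 13.5·5 = 54.
Substituting, 6·(r − 2) = 54, so r − 2 = 9 and r* = 11.
Then q − 5 = (2/9)·9 = 2, so q* = 7.

r* = 11, q* = 7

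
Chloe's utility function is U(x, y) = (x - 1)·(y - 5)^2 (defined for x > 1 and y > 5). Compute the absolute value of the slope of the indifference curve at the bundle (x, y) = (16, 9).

MRS = 2/15

MU_x = (y−5)^2, MU_y = 2·(x−1)·(y−5).
MRS = (1/2)·(y−5)/(x−1).
At (16, 9): MRS = 2/15.
That is, one extra unit of x is worth 2/15 units of y at the margin.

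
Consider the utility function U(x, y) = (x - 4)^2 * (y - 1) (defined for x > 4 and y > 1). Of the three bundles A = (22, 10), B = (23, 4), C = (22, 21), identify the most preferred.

Bundle C

Evaluate utility at each bundle:
U(A) = 2916.
U(B) = 1083.
U(C) = 6480.
Highest utility is C, so C ≻ A ≻ B.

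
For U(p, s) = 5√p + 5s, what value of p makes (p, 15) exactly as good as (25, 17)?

p = 49

U(25, 17) = 110.
Set U(p, 15) = 110 and solve.
With s = 15: 5√p = 110 − 5·15 = 35, so √p = 7 and p = 49.
Check: U(49, 15) = 110.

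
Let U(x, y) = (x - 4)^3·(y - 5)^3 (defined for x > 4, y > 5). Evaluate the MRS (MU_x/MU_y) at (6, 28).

MRS = 11.5

MU_x = 3·(x−4)^2·(y−5)^3, MU_y = 3·(x−4)^3·(y−5)^2.
MRS = (y−5)/(x−4).
At (6, 28): MRS = 11.5.
So at (6, 28) the consumer would give up 11.5 units of y for one more unit of x.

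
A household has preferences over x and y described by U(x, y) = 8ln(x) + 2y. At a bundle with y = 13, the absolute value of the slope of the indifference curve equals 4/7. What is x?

MU_x = 8/x, MU_y = 2.
MRS = 8/x ÷ 2.
MRS depends only on x: 4/x = 4/7 ⇒ x = 4/(4/7) = 7.

x = 7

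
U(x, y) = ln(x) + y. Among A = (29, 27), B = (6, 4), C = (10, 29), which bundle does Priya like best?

Bundle C

Evaluate utility at each bundle:
U(A) = 30.367.
U(B) = 5.792.
U(C) = 31.303.
Highest utility is C, so C ≻ A ≻ B.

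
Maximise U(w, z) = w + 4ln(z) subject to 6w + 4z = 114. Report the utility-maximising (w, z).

w* = 15, z* = 6

MU_w = 1, MU_z = 4/z.
MRS = 1 ÷ (4/z).
Tangency: set MRS = p_w/p_z = 6/4 = 1.5.
MRS depends only on z: 0.25·z = 1.5 ⇒ z* = 1.5/0.25 = 6.
From the budget, 6·w = 114 − 4·6 = 90, so w* = 15.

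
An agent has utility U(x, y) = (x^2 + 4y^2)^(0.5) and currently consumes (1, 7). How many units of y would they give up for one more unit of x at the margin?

For CES with ρ = 2, MRS = (1/4)·(y/x)^(-1).
At (1, 7): MRS = 1/28.
So at (1, 7) the consumer would give up 1/28 units of y for one more unit of x.

MRS = 1/28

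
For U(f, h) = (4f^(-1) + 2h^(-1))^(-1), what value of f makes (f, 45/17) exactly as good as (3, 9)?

U depends on (f, h) only through S = 4f^(-1) + 2h^(-1), so equal utility means equal S. At (3, 9): S = 14/9.
With h = 45/17: 2·(45/17)^(-1) = 34/45, so 4f^(-1) = 14/9 − 34/45 = 0.8, i.e. f^(-1) = 0.2.
Hence f = 1/0.2 = 5.
Check: U(5, 45/17) = 0.6429.

f = 5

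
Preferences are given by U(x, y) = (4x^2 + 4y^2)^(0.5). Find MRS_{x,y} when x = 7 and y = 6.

For CES with ρ = 2, MRS = (y/x)^(-1).
At (7, 6): MRS = 7/6.
So at (7, 6) the consumer would give up 7/6 units of y for one more unit of x.

MRS = 7/6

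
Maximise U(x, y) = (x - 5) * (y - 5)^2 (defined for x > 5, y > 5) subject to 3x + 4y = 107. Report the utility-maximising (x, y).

x* = 13, y* = 17

MU_x = (y−5)^2, MU_y = 2·(x−5)·(y−5).
MRS = (1/2)·(y−5)/(x−5).
Tangency: set MRS = p_x/p_y = 3/4 = 0.75.
So (1/2)·(y − 5)/(x − 5) = 0.75, i.e. (y − 5) = 1.5·(x − 5).
Rewrite the budget in excess-of-subsistence terms: 3·(x − 5) + 4·(y − 5) = 107 − 3·5 − 4·5 = 72.
Substituting, 9·(x − 5) = 72, so x − 5 = 8 and x* = 13.
Then y − 5 = 1.5·8 = 12, so y* = 17.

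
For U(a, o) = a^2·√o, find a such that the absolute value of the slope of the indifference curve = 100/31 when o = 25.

MU_a = 2·a·√o and MU_o = 0.5·a^2·o^(-0.5).
MRS = MU_a/MU_o = (4)·o/a.
Substitute o = 25: MRS = 100/a. Setting 100/a = 100/31 gives a = 100/(100/31) = 31.

a = 31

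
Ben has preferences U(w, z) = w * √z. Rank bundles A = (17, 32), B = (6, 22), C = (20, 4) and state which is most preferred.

Bundle A

Evaluate utility at each bundle:
U(A) = 96.167.
U(B) = 28.142.
U(C) = 40.000.
Highest utility is A, so A ≻ C ≻ B.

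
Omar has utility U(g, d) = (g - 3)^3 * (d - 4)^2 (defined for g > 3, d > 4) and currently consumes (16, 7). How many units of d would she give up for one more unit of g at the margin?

MU_g = 3·(g−3)^2·(d−4)^2, MU_d = 2·(g−3)^3·(d−4).
MRS = (3/2)·(d−4)/(g−3).
At (16, 7): MRS = 9/26.
The indifference curve has slope −9/26 at this bundle.

MRS = 9/26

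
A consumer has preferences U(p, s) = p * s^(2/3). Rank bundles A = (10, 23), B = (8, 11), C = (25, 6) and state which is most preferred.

Bundle C

Evaluate utility at each bundle:
U(A) = 80.876.
U(B) = 39.569.
U(C) = 82.548.
Highest utility is C, so C ≻ A ≻ B.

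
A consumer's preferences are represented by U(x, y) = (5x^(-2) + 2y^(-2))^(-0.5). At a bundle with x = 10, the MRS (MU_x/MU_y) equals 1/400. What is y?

y = 1

For CES with ρ = -2, MRS = (5/2)·(y/x)^3.
Setting (5/2)·(y/10)^3 = 1/400 gives (y/10)^3 = 1/1000, so y/10 = 0.1 and y = 1.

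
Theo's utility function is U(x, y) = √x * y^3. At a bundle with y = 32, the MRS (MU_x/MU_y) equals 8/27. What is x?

MU_x = 0.5·x^(-0.5)·y^3 and MU_y = 3·√x·y^2.
MRS = MU_x/MU_y = (1/6)·y/x.
Substitute y = 32: MRS = (16/3)/x. Setting (16/3)/x = 8/27 gives x = (16/3)/(8/27) = 18.

x = 18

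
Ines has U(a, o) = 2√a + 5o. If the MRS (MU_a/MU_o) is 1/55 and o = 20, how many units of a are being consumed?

MU_a = 2/(2√a), MU_o = 5.
MRS = 2/(2√a) ÷ 5.
MRS depends only on a: 0.2/√a = 1/55 ⇒ √a = 0.2/(1/55) = 11 ⇒ a = 121.

a = 121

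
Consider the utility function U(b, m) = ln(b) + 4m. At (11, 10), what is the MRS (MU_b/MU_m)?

MU_b = 1/b, MU_m = 4.
MRS = 1/b ÷ 4.
At (11, 10): MRS = 1/44.
The indifference curve has slope −1/44 at this bundle.

MRS = 1/44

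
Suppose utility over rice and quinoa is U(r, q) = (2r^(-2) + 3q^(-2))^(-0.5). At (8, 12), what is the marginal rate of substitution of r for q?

MRS = 2.25

For CES with ρ = -2, MRS = (2/3)·(q/r)^3.
At (8, 12): MRS = 2.25.
The indifference curve has slope −2.25 at this bundle.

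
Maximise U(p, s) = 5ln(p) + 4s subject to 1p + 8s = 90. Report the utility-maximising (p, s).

MU_p = 5/p, MU_s = 4.
MRS = 5/p ÷ 4.
Tangency: set MRS = p_p/p_s = 1/8 = 0.125.
MRS depends only on p: 1.25/p = 0.125 ⇒ p* = 1.25/0.125 = 10.
From the budget, 8·s = 90 − 1·10 = 80, so s* = 10.

p* = 10, s* = 10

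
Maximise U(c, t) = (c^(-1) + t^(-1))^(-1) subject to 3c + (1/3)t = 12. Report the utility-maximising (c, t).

For CES with ρ = -1, MRS = (t/c)^2.
Tangency: set MRS = p_c/p_t = 3/(1/3) = 9.
So (t/c)^2 = 9; taking the square root, t/c = 3, i.e. t = 3·c.
Substitute into the budget 3·c + (1/3)·t = 12: 4·c = 12, so c* = 3 and t* = 3·3 = 9.

c* = 3, t* = 9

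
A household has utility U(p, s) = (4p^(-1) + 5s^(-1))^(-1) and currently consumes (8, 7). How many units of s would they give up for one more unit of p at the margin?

MRS = 49/80

For CES with ρ = -1, MRS = (4/5)·(s/p)^2.
At (8, 7): MRS = 49/80.
That is, one extra unit of p is worth 49/80 units of s at the margin.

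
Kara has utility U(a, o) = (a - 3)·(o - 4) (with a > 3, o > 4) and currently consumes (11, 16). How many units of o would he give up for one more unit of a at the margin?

MRS = 1.5

MU_a = (o−4), MU_o = (a−3).
MRS = (o−4)/(a−3).
At (11, 16): MRS = 1.5.
That is, one extra unit of a is worth 1.5 units of o at the margin.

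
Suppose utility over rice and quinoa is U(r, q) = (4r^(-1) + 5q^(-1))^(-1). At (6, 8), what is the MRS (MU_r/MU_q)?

MRS = 64/45

For CES with ρ = -1, MRS = (4/5)·(q/r)^2.
At (6, 8): MRS = 64/45.
The indifference curve has slope −64/45 at this bundle.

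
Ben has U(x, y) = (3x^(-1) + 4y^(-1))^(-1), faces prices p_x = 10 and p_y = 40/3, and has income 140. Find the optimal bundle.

x* = 6, y* = 6

For CES with ρ = -1, MRS = (3/4)·(y/x)^2.
Tangency: set MRS = p_x/p_y = 10/(40/3) = 0.75.
So (y/x)^2 = 1; taking the square root, y/x = 1, i.e. y = x.
Substitute into the budget 10·x + (40/3)·y = 140: (70/3)·x = 140, so x* = 6 and y* = 6.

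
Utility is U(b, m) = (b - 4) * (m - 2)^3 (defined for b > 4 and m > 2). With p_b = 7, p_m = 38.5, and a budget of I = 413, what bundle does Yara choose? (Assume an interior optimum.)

b* = 15, m* = 8

MU_b = (m−2)^3, MU_m = 3·(b−4)·(m−2)^2.
MRS = (1/3)·(m−2)/(b−4).
Tangency: set MRS = p_b/p_m = 7/38.5 = 2/11.
So (1/3)·(m − 2)/(b − 4) = 2/11, i.e. (m − 2) = (6/11)·(b − 4).
Rewrite the budget in excess-of-subsistence terms: 7·(b − 4) + 38.5·(m − 2) = 413 − 7·4 − 38.5·2 = 308.
Substituting, 28·(b − 4) = 308, so b − 4 = 11 and b* = 15.
Then m − 2 = (6/11)·11 = 6, so m* = 8.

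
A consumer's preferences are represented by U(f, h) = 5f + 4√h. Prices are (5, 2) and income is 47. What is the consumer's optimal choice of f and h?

f* = 9, h* = 1

MU_f = 5, MU_h = 4/(2√h).
MRS = 5 ÷ (4/(2√h)).
Tangency: set MRS = p_f/p_h = 5/2 = 2.5.
MRS depends only on h: 2.5·√h = 2.5 ⇒ √h = 2.5/2.5 = 1 ⇒ h* = 1.
From the budget, 5·f = 47 − 2·1 = 45, so f* = 9.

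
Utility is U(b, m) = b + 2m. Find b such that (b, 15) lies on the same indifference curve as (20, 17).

U(20, 17) = 54.
Set U(b, 15) = 54 and solve.
b + 2·15 = 54 ⇒ b = 24 ⇒ b = 24.
Check: U(24, 15) = 54.

b = 24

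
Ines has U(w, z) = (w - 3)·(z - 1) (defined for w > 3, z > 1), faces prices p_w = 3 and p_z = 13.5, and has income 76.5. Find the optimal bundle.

w* = 12, z* = 3

MU_w = (z−1), MU_z = (w−3).
MRS = (z−1)/(w−3).
Tangency: set MRS = p_w/p_z = 3/13.5 = 2/9.
So (z − 1)/(w − 3) = 2/9, i.e. (z − 1) = (2/9)·(w − 3).
Rewrite the budget in excess-of-subsistence terms: 3·(w − 3) + 13.5·(z − 1) = 76.5 − 3·3 − 13.5·1 = 54.
Substituting, 6·(w − 3) = 54, so w − 3 = 9 and w* = 12.
Then z − 1 = (2/9)·9 = 2, so z* = 3.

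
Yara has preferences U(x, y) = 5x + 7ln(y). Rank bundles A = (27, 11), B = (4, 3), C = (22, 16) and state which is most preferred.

Evaluate utility at each bundle:
U(A) = 151.785.
U(B) = 27.690.
U(C) = 129.408.
Highest utility is A, so A ≻ C ≻ B.

Bundle A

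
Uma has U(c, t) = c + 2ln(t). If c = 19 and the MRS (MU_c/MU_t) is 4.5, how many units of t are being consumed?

MU_c = 1, MU_t = 2/t.
MRS = 1 ÷ (2/t).
MRS depends only on t: 0.5·t = 4.5 ⇒ t = 4.5/0.5 = 9.

t = 9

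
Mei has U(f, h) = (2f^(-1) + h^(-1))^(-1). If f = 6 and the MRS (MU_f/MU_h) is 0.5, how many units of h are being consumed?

h = 3

For CES with ρ = -1, MRS = (2/1)·(h/f)^2.
Setting (2/1)·(h/6)^2 = 0.5 gives (h/6)^2 = 0.25, so h/6 = 0.5 and h = 3.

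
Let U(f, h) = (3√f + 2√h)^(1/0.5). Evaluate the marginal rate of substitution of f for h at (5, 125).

MRS = 7.5

For CES with ρ = 0.5, MRS = (3/2)·√(h/f).
At (5, 125): MRS = 7.5.
That is, one extra unit of f is worth 7.5 units of h at the margin.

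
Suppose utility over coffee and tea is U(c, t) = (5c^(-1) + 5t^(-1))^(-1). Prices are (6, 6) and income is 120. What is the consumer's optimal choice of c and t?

c* = 10, t* = 10

For CES with ρ = -1, MRS = (t/c)^2.
Tangency: set MRS = p_c/p_t = 6/6 = 1.
So (t/c)^2 = 1; taking the square root, t/c = 1, i.e. t = c.
Substitute into the budget 6·c + 6·t = 120: 12·c = 120, so c* = 10 and t* = 10.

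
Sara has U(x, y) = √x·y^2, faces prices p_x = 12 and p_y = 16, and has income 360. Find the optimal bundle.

MU_x = 0.5·x^(-0.5)·y^2 and MU_y = 2·√x·y.
MRS = MU_x/MU_y = (0.25)·y/x.
Tangency: set MRS = p_x/p_y = 12/16 = 0.75.
So (0.25)·y/x = 0.75, i.e. y = 3·x.
Substitute into the budget 12·x + 16·y = 360: 60·x = 360, so x* = 6.
Then y* = 3·6 = 18.

x* = 6, y* = 18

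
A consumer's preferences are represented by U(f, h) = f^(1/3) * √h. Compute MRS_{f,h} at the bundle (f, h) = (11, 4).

MRS = 8/33

MU_f = 1/3·f^(-2/3)·√h and MU_h = 0.5·f^(1/3)·h^(-0.5).
MRS = MU_f/MU_h = (2/3)·h/f.
At (11, 4): MRS = 8/33.
That is, one extra unit of f is worth 8/33 units of h at the margin.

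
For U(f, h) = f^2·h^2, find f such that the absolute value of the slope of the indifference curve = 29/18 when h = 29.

MU_f = 2·f·h^2 and MU_h = 2·f^2·h.
MRS = MU_f/MU_h = h/f.
Substitute h = 29: MRS = 29/f. Setting 29/f = 29/18 gives f = 29/(29/18) = 18.

f = 18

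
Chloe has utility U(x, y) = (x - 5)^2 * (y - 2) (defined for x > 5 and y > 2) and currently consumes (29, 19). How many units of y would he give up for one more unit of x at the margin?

MU_x = 2·(x−5)·(y−2), MU_y = (x−5)^2.
MRS = (2/1)·(y−2)/(x−5).
At (29, 19): MRS = 17/12.
So at (29, 19) the consumer would give up 17/12 units of y for one more unit of x.

MRS = 17/12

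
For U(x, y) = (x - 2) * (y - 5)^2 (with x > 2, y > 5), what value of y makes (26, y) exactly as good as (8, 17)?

U(8, 17) = 864.
Set U(26, y) = 864 and solve.
With x = 26: (26 − 2) = 24, so (y − 5)^2 = 864/24 = 36.
Taking the square root (with y > 5): y − 5 = 6, so y = 11.
Check: U(26, 11) = 864.

y = 11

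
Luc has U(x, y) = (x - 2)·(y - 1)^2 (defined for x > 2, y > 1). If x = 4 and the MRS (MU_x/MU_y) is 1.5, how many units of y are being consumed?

MU_x = (y−1)^2, MU_y = 2·(x−2)·(y−1).
MRS = (1/2)·(y−1)/(x−2).
Substitute x = 4: MRS = (y − 1)/4. Setting this equal to 1.5 gives y − 1 = 1.5·4 = 6, so y = 7.

y = 7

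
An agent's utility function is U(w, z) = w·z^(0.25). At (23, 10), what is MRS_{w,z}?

MU_w = z^(0.25) and MU_z = 0.25·w·z^(-0.75).
MRS = MU_w/MU_z = (4)·z/w.
At (23, 10): MRS = 40/23.
That is, one extra unit of w is worth 40/23 units of z at the margin.

MRS = 40/23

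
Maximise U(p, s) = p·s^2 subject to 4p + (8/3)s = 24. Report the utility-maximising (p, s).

p* = 2, s* = 6

MU_p = s^2 and MU_s = 2·p·s.
MRS = MU_p/MU_s = (1/2)·s/p.
Tangency: set MRS = p_p/p_s = 4/(8/3) = 1.5.
So (1/2)·s/p = 1.5, i.e. s = 3·p.
Substitute into the budget 4·p + (8/3)·s = 24: 12·p = 24, so p* = 2.
Then s* = 3·2 = 6.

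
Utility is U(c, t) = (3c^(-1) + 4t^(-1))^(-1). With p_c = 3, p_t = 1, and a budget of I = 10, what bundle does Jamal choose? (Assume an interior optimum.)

c* = 2, t* = 4

For CES with ρ = -1, MRS = (3/4)·(t/c)^2.
Tangency: set MRS = p_c/p_t = 3/1 = 3.
So (t/c)^2 = 4; taking the square root, t/c = 2, i.e. t = 2·c.
Substitute into the budget 3·c + 1·t = 10: 5·c = 10, so c* = 2 and t* = 2·2 = 4.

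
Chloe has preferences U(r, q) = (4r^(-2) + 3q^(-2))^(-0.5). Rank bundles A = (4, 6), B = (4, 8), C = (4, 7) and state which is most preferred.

Bundle B

Evaluate utility at each bundle:
U(A) = 1.732.
U(B) = 1.835.
U(C) = 1.793.
Highest utility is B, so B ≻ C ≻ A.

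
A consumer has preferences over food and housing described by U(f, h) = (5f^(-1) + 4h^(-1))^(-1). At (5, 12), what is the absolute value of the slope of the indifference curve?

MRS = 7.2

For CES with ρ = -1, MRS = (5/4)·(h/f)^2.
At (5, 12): MRS = 7.2.
That is, one extra unit of f is worth 7.2 units of h at the margin.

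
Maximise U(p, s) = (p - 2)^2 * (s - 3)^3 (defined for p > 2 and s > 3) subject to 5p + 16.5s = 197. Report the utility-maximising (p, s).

MU_p = 2·(p−2)·(s−3)^3, MU_s = 3·(p−2)^2·(s−3)^2.
MRS = (2/3)·(s−3)/(p−2).
Tangency: set MRS = p_p/p_s = 5/16.5 = 10/33.
So (2/3)·(s − 3)/(p − 2) = 10/33, i.e. (s − 3) = (5/11)·(p − 2).
Rewrite the budget in excess-of-subsistence terms: 5·(p − 2) + 16.5·(s − 3) = 197 − 5·2 − 16.5·3 = 137.5.
Substituting, 12.5·(p − 2) = 137.5, so p − 2 = 11 and p* = 13.
Then s − 3 = (5/11)·11 = 5, so s* = 8.

p* = 13, s* = 8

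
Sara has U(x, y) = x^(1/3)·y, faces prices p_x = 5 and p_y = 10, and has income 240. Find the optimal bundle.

x* = 12, y* = 18

MU_x = 1/3·x^(-2/3)·y and MU_y = x^(1/3).
MRS = MU_x/MU_y = (1/3)·y/x.
Tangency: set MRS = p_x/p_y = 5/10 = 0.5.
So (1/3)·y/x = 0.5, i.e. y = 1.5·x.
Substitute into the budget 5·x + 10·y = 240: 20·x = 240, so x* = 12.
Then y* = 1.5·12 = 18.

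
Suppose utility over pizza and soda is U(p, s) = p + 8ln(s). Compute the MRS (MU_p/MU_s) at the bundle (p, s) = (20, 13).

MU_p = 1, MU_s = 8/s.
MRS = 1 ÷ (8/s).
At (20, 13): MRS = 1.625.
That is, one extra unit of p is worth 1.625 units of s at the margin.

MRS = 1.625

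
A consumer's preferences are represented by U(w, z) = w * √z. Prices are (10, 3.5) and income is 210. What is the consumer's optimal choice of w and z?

MU_w = √z and MU_z = 0.5·w·z^(-0.5).
MRS = MU_w/MU_z = (2)·z/w.
Tangency: set MRS = p_w/p_z = 10/3.5 = 20/7.
So (2)·z/w = 20/7, i.e. z = (10/7)·w.
Substitute into the budget 10·w + 3.5·z = 210: 15·w = 210, so w* = 14.
Then z* = (10/7)·14 = 20.

w* = 14, z* = 20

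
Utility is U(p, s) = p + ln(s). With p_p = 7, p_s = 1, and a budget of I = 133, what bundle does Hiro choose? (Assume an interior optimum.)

MU_p = 1, MU_s = 1/s.
MRS = 1 ÷ (1/s).
Tangency: set MRS = p_p/p_s = 7/1 = 7.
MRS depends only on s: s = 7 ⇒ s* = 7.
From the budget, 7·p = 133 − 1·7 = 126, so p* = 18.

p* = 18, s* = 7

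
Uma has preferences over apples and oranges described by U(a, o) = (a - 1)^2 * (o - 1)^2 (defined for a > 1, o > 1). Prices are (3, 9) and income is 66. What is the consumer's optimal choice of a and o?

a* = 10, o* = 4

MU_a = 2·(a−1)·(o−1)^2, MU_o = 2·(a−1)^2·(o−1).
MRS = (o−1)/(a−1).
Tangency: set MRS = p_a/p_o = 3/9 = 1/3.
So (o − 1)/(a − 1) = 1/3, i.e. (o − 1) = (1/3)·(a − 1).
Rewrite the budget in excess-of-subsistence terms: 3·(a − 1) + 9·(o − 1) = 66 − 3·1 − 9·1 = 54.
Substituting, 6·(a − 1) = 54, so a − 1 = 9 and a* = 10.
Then o − 1 = (1/3)·9 = 3, so o* = 4.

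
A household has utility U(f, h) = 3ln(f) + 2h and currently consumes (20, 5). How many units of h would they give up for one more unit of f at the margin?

MRS = 3/40

MU_f = 3/f, MU_h = 2.
MRS = 3/f ÷ 2.
At (20, 5): MRS = 3/40.
So at (20, 5) the consumer would give up 3/40 units of h for one more unit of f.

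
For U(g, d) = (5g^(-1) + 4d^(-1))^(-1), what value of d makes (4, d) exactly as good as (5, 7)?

d = 112/9

U depends on (g, d) only through S = 5g^(-1) + 4d^(-1), so equal utility means equal S. At (5, 7): S = 11/7.
With g = 4: 5·4^(-1) = 1.25, so 4d^(-1) = 11/7 − 1.25 = 9/28, i.e. d^(-1) = 9/112.
Hence d = 1/(9/112) = 112/9.
Check: U(4, 112/9) = 0.6364.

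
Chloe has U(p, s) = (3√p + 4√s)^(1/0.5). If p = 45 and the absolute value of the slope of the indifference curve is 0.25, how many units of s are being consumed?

For CES with ρ = 0.5, MRS = (3/4)·√(s/p).
Setting (3/4)·√(s/45) = 0.25 gives √(s/45) = 1/3, so s/45 = 1/9 and s = 5.

s = 5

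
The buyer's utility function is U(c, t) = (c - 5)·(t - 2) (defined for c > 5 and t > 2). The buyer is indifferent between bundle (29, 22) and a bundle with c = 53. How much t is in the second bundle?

U(29, 22) = 480.
Set U(53, t) = 480 and solve.
With c = 53: (53 − 5) = 48, so (t − 2) = 480/48 = 10.
So t = 2 + 10 = 12.
Check: U(53, 12) = 480.

t = 12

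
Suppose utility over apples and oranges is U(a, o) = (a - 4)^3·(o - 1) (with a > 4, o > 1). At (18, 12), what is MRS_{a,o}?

MU_a = 3·(a−4)^2·(o−1), MU_o = (a−4)^3.
MRS = (3/1)·(o−1)/(a−4).
At (18, 12): MRS = 33/14.
So at (18, 12) the consumer would give up 33/14 units of o for one more unit of a.

MRS = 33/14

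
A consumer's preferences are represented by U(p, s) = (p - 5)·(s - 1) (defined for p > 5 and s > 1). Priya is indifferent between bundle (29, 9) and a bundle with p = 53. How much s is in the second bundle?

U(29, 9) = 192.
Set U(53, s) = 192 and solve.
With p = 53: (53 − 5) = 48, so (s − 1) = 192/48 = 4.
So s = 1 + 4 = 5.
Check: U(53, 5) = 192.

s = 5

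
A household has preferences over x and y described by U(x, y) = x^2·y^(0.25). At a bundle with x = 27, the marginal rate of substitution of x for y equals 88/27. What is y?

y = 11

MU_x = 2·x·y^(0.25) and MU_y = 0.25·x^2·y^(-0.75).
MRS = MU_x/MU_y = (8)·y/x.
Substitute x = 27: MRS = y/3.375. Setting y/3.375 = 88/27 gives y = (88/27)·3.375 = 11.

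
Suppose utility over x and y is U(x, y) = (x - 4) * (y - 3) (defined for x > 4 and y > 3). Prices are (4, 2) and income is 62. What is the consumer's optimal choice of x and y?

x* = 9, y* = 13

MU_x = (y−3), MU_y = (x−4).
MRS = (y−3)/(x−4).
Tangency: set MRS = p_x/p_y = 4/2 = 2.
So (y − 3)/(x − 4) = 2, i.e. (y − 3) = 2·(x − 4).
Rewrite the budget in excess-of-subsistence terms: 4·(x − 4) + 2·(y − 3) = 62 − 4·4 − 2·3 = 40.
Substituting, 8·(x − 4) = 40, so x − 4 = 5 and x* = 9.
Then y − 3 = 2·5 = 10, so y* = 13.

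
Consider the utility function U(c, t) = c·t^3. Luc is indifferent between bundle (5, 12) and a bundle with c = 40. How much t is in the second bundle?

t = 6

U(5, 12) = 8640.
Set U(40, t) = 8640 and solve.
With c = 40: t^3 = 8640/40 = 216; taking the cube root, t = 6.
Check: U(40, 6) = 8640.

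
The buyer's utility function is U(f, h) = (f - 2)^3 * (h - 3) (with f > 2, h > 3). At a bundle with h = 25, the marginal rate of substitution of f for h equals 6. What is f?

f = 13

MU_f = 3·(f−2)^2·(h−3), MU_h = (f−2)^3.
MRS = (3/1)·(h−3)/(f−2).
Substitute h = 25: MRS = 66/(f − 2). Setting this equal to 6 gives f − 2 = 66/6 = 11, so f = 13.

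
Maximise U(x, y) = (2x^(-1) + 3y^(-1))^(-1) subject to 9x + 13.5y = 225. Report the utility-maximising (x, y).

For CES with ρ = -1, MRS = (2/3)·(y/x)^2.
Tangency: set MRS = p_x/p_y = 9/13.5 = 2/3.
So (y/x)^2 = 1; taking the square root, y/x = 1, i.e. y = x.
Substitute into the budget 9·x + 13.5·y = 225: 22.5·x = 225, so x* = 10 and y* = 10.

x* = 10, y* = 10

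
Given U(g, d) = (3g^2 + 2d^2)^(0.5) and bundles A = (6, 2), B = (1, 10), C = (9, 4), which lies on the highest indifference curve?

Evaluate utility at each bundle:
U(A) = 10.770.
U(B) = 14.248.
U(C) = 16.583.
Highest utility is C, so C ≻ B ≻ A.

Bundle C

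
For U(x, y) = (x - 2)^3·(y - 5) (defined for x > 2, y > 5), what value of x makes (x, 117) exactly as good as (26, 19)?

U(26, 19) = 193536.
Set U(x, 117) = 193536 and solve.
With y = 117: (117 − 5) = 112, so (x − 2)^3 = 193536/112 = 1728.
Taking the cube root (with x > 2): x − 2 = 12, so x = 14.
Check: U(14, 117) = 193536.

x = 14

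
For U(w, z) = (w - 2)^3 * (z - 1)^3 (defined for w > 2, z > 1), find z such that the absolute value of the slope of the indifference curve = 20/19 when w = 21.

z = 21

MU_w = 3·(w−2)^2·(z−1)^3, MU_z = 3·(w−2)^3·(z−1)^2.
MRS = (z−1)/(w−2).
Substitute w = 21: MRS = (z − 1)/19. Setting this equal to 20/19 gives z − 1 = (20/19)·19 = 20, so z = 21.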